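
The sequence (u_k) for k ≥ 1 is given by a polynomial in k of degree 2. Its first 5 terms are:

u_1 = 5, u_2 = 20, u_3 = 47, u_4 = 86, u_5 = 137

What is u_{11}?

1st diffs: 15, 27, 39, 51.
2nd diffs: 12, 12, 12 (constant).
Newton forward-difference form: u_k = 5 + 15·C(k-1,1) + 12·C(k-1,2).
At k = 11: k-1 = 10, so u_{11} = 5 + 150 + 540 = 695.

695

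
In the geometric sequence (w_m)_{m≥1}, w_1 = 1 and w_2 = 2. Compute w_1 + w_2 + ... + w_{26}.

Common ratio r = 2.
w_m = 1·2^(m-1).
S = 1·(2^26 - 1)/(2 - 1) = 1·(67108864 - 1)/(1) = 67108863.

67108863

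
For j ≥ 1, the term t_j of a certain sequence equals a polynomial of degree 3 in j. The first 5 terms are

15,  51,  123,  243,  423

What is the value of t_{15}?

1st diffs: 36, 72, 120, 180.
2nd diffs: 36, 48, 60.
3rd diffs: 12, 12 (constant).
Newton forward-difference form: t_j = 15 + 36·C(j-1,1) + 36·C(j-1,2) + 12·C(j-1,3).
At j = 15: j-1 = 14, so t_{15} = 15 + 504 + 3276 + 4368 = 8163.

8163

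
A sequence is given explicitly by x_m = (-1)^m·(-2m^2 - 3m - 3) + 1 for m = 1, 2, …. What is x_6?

-92

(-1)^6 = 1; -2m^2 - 3m - 3 at m=6 is -93; so x_6 = -92.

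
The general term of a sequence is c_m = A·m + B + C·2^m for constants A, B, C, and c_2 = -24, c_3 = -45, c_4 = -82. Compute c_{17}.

-524371

At m = 2, 3, 4: 2A + B + 4C = -24; 3A + B + 8C = -45; 4A + B + 16C = -82.
Subtracting the first from the second: A + 4C = -21.
Subtracting the second from the third: A + 8C = -37.
Solving: C = -4, A = -5, then B = 2.
So c_m = -5·m + 2 + (-4)·2^m; at m=17 this is -524371.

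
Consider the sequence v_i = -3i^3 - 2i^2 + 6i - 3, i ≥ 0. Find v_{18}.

-18039

v_{18} = -3·18^3 - 2·18^2 + 6·18 - 3 = -18039.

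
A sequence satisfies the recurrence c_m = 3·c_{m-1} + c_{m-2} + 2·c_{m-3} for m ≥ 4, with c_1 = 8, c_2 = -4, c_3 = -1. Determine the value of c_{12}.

107549

Compute successive terms:
c_4 = 9;  c_5 = 18;  c_6 = 61;  c_7 = 219;  c_8 = 754;  c_9 = 2603;  c_{10} = 9001;  c_{11} = 31114;  c_{12} = 107549.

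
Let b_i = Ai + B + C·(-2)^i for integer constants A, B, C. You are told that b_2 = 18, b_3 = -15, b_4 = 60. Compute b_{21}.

Write the equations: 2A + B + 4C = 18; 3A + B - 8C = -15; 4A + B + 16C = 60.
Subtracting the first from the second: A - 12C = -33.
Subtracting the second from the third: A + 24C = 75.
Solving: C = 3, A = 3, then B = 0.
Therefore b_{21} = 63 + 0 + 3·(-2097152) = -6291393.

-6291393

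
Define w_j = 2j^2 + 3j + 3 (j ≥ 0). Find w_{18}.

w_{18} = 2·18^2 + 3·18 + 3 = 705.

705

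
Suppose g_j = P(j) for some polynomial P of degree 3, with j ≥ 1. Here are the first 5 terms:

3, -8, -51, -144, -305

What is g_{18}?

1st diffs: -11, -43, -93, -161.
2nd diffs: -32, -50, -68.
3rd diffs: -18, -18 (constant).
Newton forward-difference form: g_j = 3 + (-11)·C(j-1,1) + (-32)·C(j-1,2) + (-18)·C(j-1,3).
At j = 18: j-1 = 17, so g_{18} = 3 - 187 - 4352 - 12240 = -16776.

-16776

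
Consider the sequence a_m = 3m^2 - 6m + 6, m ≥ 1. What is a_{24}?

a_{24} = 3·24^2 - 6·24 + 6 = 1590.

1590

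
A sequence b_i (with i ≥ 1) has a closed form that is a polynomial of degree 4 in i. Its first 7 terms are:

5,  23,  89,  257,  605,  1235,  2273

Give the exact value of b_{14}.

1st diffs: 18, 66, 168, 348, 630, 1038.
2nd diffs: 48, 102, 180, 282, 408.
3rd diffs: 54, 78, 102, 126.
4th diffs: 24, 24, 24 (constant).
So b_i = i^4 - i^3 + 5i^2 - 5i + 5.
Evaluating at i = 14 gives b_{14} = 36587.

36587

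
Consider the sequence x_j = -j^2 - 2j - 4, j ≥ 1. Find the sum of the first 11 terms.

Over j = 1..11: Σj = 66, Σj² = 506.
Total = (-1)·506 + (-2)·66 + (-4)·11 = -682.

-682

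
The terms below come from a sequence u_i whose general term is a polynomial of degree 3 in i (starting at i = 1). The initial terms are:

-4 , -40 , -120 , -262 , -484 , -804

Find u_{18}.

1st diffs: -36, -80, -142, -222, -320.
2nd diffs: -44, -62, -80, -98.
3rd diffs: -18, -18, -18 (constant).
So u_i = -3i^3 - 4i^2 - 3i + 6.
Evaluating at i = 18 gives u_{18} = -18840.

-18840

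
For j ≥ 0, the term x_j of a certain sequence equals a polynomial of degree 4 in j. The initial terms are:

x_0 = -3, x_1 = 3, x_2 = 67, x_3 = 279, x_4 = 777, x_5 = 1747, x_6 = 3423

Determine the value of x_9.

1st diffs: 6, 64, 212, 498, 970, 1676.
2nd diffs: 58, 148, 286, 472, 706.
3rd diffs: 90, 138, 186, 234.
4th diffs: 48, 48, 48 (constant).
So x_j = 2j^4 + 3j^3 + 6j^2 - 5j - 3.
Evaluating at j = 9 gives x_9 = 15747.

15747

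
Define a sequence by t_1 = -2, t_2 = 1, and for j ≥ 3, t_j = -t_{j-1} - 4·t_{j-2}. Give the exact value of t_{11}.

Iterate the recurrence:
t_3 = 7, t_4 = -11, t_5 = -17, t_6 = 61, t_7 = 7, t_8 = -251, t_9 = 223, t_{10} = 781, t_{11} = -1673.

-1673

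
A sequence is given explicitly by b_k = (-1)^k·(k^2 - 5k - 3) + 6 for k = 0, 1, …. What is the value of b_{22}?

(-1)^22 = 1; k^2 - 5k - 3 at k=22 is 371; so b_{22} = 377.

377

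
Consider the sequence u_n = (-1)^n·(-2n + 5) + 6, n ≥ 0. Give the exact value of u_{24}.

(-1)^24 = 1; -2n + 5 at n=24 is -43; so u_{24} = -37.

-37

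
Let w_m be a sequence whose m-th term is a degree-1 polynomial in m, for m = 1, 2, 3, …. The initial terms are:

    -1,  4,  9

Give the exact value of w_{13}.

1st diffs: 5, 5 (constant).
So w_m = 5m - 6.
Evaluating at m = 13 gives w_{13} = 59.

59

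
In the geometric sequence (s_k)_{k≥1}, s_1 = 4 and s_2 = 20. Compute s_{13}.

Common ratio r = 5.
s_k = 4·5^(k-1).
s_{13} = 4·5^12 = 976562500.

976562500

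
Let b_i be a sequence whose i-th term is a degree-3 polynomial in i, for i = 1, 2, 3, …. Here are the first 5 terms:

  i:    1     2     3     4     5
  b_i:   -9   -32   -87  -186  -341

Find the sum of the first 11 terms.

1st diffs: -23, -55, -99, -155.
2nd diffs: -32, -44, -56.
3rd diffs: -12, -12 (constant).
Newton forward-difference form: b_i = -9 + (-23)·C(i-1,1) + (-32)·C(i-1,2) + (-12)·C(i-1,3).
Continuing: …, -564, -867, -1262, -1761, …, b_{11} = -3119.
Summing i = 1..11 (11 terms) gives -10604.

-10604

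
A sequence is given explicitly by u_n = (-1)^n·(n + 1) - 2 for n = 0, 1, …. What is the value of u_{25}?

-28

(-1)^25 = -1; n + 1 at n=25 is 26; so u_{25} = -28.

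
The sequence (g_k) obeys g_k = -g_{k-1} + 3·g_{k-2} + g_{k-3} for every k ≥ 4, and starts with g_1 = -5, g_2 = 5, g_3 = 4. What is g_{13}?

Step forward from the initial values:
g_4 = 6, g_5 = 11, g_6 = 11, g_7 = 28, g_8 = 16, g_9 = 79, g_{10} = -3, g_{11} = 256, g_{12} = -186, g_{13} = 951.

951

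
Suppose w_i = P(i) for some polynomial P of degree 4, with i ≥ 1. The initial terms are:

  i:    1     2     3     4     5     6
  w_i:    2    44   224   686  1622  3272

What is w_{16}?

146162

1st diffs: 42, 180, 462, 936, 1650.
2nd diffs: 138, 282, 474, 714.
3rd diffs: 144, 192, 240.
4th diffs: 48, 48 (constant).
Newton forward-difference form: w_i = 2 + 42·C(i-1,1) + 138·C(i-1,2) + 144·C(i-1,3) + 48·C(i-1,4).
At i = 16: i-1 = 15, so w_{16} = 2 + 630 + 14490 + 65520 + 65520 = 146162.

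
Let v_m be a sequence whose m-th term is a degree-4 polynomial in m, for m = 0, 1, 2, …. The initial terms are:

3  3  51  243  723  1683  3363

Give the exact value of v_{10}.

1st diffs: 0, 48, 192, 480, 960, 1680.
2nd diffs: 48, 144, 288, 480, 720.
3rd diffs: 96, 144, 192, 240.
4th diffs: 48, 48, 48 (constant).
Newton forward-difference form: v_m = 3 + 48·C(m,2) + 96·C(m,3) + 48·C(m,4).
At m = 10: m = 10, so v_{10} = 3 + 2160 + 11520 + 10080 = 23763.

23763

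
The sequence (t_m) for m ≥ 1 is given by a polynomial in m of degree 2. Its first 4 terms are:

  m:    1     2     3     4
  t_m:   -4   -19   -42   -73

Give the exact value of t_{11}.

1st diffs: -15, -23, -31.
2nd diffs: -8, -8 (constant).
Newton forward-difference form: t_m = -4 + (-15)·C(m-1,1) + (-8)·C(m-1,2).
At m = 11: m-1 = 10, so t_{11} = -4 - 150 - 360 = -514.

-514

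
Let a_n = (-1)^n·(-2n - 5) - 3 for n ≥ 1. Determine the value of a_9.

20

(-1)^9 = -1; -2n - 5 at n=9 is -23; so a_9 = 20.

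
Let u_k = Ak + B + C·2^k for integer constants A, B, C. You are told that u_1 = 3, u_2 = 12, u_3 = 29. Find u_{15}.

Write the equations: A + B + 2C = 3; 2A + B + 4C = 12; 3A + B + 8C = 29.
Subtracting the first from the second: A + 2C = 9.
Subtracting the second from the third: A + 4C = 17.
Solving: C = 4, A = 1, then B = -6.
So u_k = 1·k + (-6) + 4·2^k; at k=15 this is 131081.

131081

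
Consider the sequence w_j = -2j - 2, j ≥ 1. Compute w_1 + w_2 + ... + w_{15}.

-270

Over j = 1..15: Σj = 120.
Total = (-2)·120 + (-2)·15 = -270.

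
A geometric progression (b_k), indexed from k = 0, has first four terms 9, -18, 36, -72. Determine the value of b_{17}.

Common ratio r = -2.
b_k = 9·(-2)^(k-0).
b_{17} = 9·(-2)^17 = -1179648.

-1179648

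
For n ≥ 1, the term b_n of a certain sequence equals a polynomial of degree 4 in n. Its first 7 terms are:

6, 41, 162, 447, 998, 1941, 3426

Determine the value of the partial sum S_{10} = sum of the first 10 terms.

34383

1st diffs: 35, 121, 285, 551, 943, 1485.
2nd diffs: 86, 164, 266, 392, 542.
3rd diffs: 78, 102, 126, 150.
4th diffs: 24, 24, 24 (constant).
So b_n = n^4 + 3n^3 - n + 3.
Continuing: 5627, 8742, 12993.
Summing n = 1..10 (10 terms) gives 34383.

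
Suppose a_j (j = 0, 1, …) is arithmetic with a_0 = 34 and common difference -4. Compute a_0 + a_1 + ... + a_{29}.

a_j = 34 + (j - 0)·(-4).
a_{29} = -82; S = 30·(34 + (-82))/2 = -720.

-720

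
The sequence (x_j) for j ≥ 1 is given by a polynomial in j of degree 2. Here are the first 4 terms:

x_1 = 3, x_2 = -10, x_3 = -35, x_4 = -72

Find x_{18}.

-1850

1st diffs: -13, -25, -37.
2nd diffs: -12, -12 (constant).
So x_j = -6j^2 + 5j + 4.
Evaluating at j = 18 gives x_{18} = -1850.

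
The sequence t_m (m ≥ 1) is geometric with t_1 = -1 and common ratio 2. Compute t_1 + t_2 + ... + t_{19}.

t_m = (-1)·2^(m-1).
S = (-1)·(2^19 - 1)/(2 - 1) = (-1)·(524288 - 1)/(1) = -524287.

-524287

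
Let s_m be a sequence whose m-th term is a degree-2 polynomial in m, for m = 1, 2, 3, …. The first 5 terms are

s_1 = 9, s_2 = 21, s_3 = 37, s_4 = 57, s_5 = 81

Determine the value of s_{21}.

1009

1st diffs: 12, 16, 20, 24.
2nd diffs: 4, 4, 4 (constant).
Newton forward-difference form: s_m = 9 + 12·C(m-1,1) + 4·C(m-1,2).
At m = 21: m-1 = 20, so s_{21} = 9 + 240 + 760 = 1009.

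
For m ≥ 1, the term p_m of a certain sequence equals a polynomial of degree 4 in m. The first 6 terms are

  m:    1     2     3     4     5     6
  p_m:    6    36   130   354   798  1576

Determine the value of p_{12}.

22666

1st diffs: 30, 94, 224, 444, 778.
2nd diffs: 64, 130, 220, 334.
3rd diffs: 66, 90, 114.
4th diffs: 24, 24 (constant).
Newton forward-difference form: p_m = 6 + 30·C(m-1,1) + 64·C(m-1,2) + 66·C(m-1,3) + 24·C(m-1,4).
At m = 12: m-1 = 11, so p_{12} = 6 + 330 + 3520 + 10890 + 7920 = 22666.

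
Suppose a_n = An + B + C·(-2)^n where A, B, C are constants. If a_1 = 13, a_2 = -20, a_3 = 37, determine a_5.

Write the equations: A + B - 2C = 13; 2A + B + 4C = -20; 3A + B - 8C = 37.
Subtracting the first from the second: A + 6C = -33.
Subtracting the second from the third: A - 12C = 57.
Solving: C = -5, A = -3, then B = 6.
Therefore a_5 = -15 + 6 + (-5)·(-32) = 151.

151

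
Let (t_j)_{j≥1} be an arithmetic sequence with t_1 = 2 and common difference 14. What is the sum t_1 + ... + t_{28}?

5348

t_j = 2 + (j - 1)·14.
t_{28} = 380; S = 28·(2 + 380)/2 = 5348.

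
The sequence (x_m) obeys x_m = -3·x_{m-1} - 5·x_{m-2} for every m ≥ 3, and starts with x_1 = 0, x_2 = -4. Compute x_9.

Iterate the recurrence:
x_3 = 12;  x_4 = -16;  x_5 = -12;  x_6 = 116;  x_7 = -288;  x_8 = 284;  x_9 = 588.

588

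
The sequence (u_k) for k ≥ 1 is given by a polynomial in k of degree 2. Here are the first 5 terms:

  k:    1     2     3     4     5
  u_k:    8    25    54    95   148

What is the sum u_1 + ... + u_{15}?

7365

1st diffs: 17, 29, 41, 53.
2nd diffs: 12, 12, 12 (constant).
Newton forward-difference form: u_k = 8 + 17·C(k-1,1) + 12·C(k-1,2).
Continuing: …, 213, 290, 379, 480, …, u_{15} = 1338.
Summing k = 1..15 (15 terms) gives 7365.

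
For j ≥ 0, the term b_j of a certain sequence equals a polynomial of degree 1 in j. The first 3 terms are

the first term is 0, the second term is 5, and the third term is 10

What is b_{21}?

105

1st diffs: 5, 5 (constant).
So b_j = 5j.
Evaluating at j = 21 gives b_{21} = 105.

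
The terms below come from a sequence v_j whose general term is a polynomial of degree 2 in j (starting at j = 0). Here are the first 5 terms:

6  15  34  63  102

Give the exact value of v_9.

1st diffs: 9, 19, 29, 39.
2nd diffs: 10, 10, 10 (constant).
Newton forward-difference form: v_j = 6 + 9·C(j,1) + 10·C(j,2).
At j = 9: j = 9, so v_9 = 6 + 81 + 360 = 447.

447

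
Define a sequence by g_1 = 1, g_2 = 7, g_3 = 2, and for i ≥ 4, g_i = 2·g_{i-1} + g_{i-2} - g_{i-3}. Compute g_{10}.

930

Applying the relation repeatedly:
g_4 = 10;  g_5 = 15;  g_6 = 38;  g_7 = 81;  g_8 = 185;  g_9 = 413;  g_{10} = 930.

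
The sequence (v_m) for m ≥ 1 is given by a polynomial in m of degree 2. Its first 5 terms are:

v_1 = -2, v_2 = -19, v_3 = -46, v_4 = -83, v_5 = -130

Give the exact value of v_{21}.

1st diffs: -17, -27, -37, -47.
2nd diffs: -10, -10, -10 (constant).
Newton forward-difference form: v_m = -2 + (-17)·C(m-1,1) + (-10)·C(m-1,2).
At m = 21: m-1 = 20, so v_{21} = -2 - 340 - 1900 = -2242.

-2242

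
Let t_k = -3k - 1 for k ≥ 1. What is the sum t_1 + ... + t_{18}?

Over k = 1..18: Σk = 171.
Total = (-3)·171 + (-1)·18 = -531.

-531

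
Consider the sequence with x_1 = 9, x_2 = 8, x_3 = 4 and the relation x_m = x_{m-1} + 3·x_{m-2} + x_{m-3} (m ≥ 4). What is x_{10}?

Compute successive terms:
x_4 = 37;  x_5 = 57;  x_6 = 172;  x_7 = 380;  x_8 = 953;  x_9 = 2265;  x_{10} = 5504.

5504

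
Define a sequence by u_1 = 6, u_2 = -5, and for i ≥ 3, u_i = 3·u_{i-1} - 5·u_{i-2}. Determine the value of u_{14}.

264235

Step forward from the initial values:
u_3 = -45; u_4 = -110; u_5 = -105; …; u_{11} = -32145; u_{12} = -54485; u_{13} = -2730; u_{14} = 264235.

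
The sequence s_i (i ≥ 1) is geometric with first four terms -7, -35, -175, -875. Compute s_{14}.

-8544921875

Common ratio r = 5.
s_i = (-7)·5^(i-1).
s_{14} = (-7)·5^13 = -8544921875.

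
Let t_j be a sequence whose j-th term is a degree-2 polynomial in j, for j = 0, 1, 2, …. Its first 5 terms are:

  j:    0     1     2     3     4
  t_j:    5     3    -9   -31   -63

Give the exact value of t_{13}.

-801

1st diffs: -2, -12, -22, -32.
2nd diffs: -10, -10, -10 (constant).
Newton forward-difference form: t_j = 5 + (-2)·C(j,1) + (-10)·C(j,2).
At j = 13: j = 13, so t_{13} = 5 - 26 - 780 = -801.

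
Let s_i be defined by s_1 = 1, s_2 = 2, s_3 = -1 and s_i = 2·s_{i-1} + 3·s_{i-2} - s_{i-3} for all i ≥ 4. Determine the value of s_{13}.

Iterate the recurrence:
s_4 = 3; s_5 = 1; s_6 = 12; s_7 = 24; s_8 = 83; s_9 = 226; s_{10} = 677; s_{11} = 1949; s_{12} = 5703; s_{13} = 16576.

16576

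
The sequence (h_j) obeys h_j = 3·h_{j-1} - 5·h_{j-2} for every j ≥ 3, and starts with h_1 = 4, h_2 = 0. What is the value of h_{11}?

Applying the relation repeatedly:
h_3 = -20;  h_4 = -60;  h_5 = -80;  h_6 = 60;  h_7 = 580;  h_8 = 1440;  h_9 = 1420;  h_{10} = -2940;  h_{11} = -15920.

-15920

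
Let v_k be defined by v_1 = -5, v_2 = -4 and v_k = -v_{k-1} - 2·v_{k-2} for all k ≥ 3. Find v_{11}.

-214

v_3 = 14, v_4 = -6, v_5 = -22, v_6 = 34, v_7 = 10, v_8 = -78, v_9 = 58, v_{10} = 98, v_{11} = -214.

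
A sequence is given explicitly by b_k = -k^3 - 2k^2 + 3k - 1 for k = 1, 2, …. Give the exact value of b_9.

-865

b_9 = -1·9^3 - 2·9^2 + 3·9 - 1 = -865.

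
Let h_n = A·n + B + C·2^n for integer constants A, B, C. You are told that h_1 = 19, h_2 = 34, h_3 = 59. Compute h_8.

At n = 1, 2, 3: A + B + 2C = 19; 2A + B + 4C = 34; 3A + B + 8C = 59.
Subtracting the first from the second: A + 2C = 15.
Subtracting the second from the third: A + 4C = 25.
Solving: C = 5, A = 5, then B = 4.
Hence h_8 = 5·8 + 4 + 5·256 = 1324.

1324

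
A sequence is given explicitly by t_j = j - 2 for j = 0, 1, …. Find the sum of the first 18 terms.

Over j = 0..17: Σj = 153.
Total = (1)·153 + (-2)·18 = 117.

117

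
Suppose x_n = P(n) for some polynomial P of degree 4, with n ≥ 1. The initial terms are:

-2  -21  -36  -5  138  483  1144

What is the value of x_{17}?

1st diffs: -19, -15, 31, 143, 345, 661.
2nd diffs: 4, 46, 112, 202, 316.
3rd diffs: 42, 66, 90, 114.
4th diffs: 24, 24, 24 (constant).
Newton forward-difference form: x_n = -2 + (-19)·C(n-1,1) + 4·C(n-1,2) + 42·C(n-1,3) + 24·C(n-1,4).
At n = 17: n-1 = 16, so x_{17} = -2 - 304 + 480 + 23520 + 43680 = 67374.

67374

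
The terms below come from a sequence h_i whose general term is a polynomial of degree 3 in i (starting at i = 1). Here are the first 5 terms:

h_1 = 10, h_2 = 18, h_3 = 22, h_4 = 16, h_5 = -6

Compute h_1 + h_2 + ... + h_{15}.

-9020

1st diffs: 8, 4, -6, -22.
2nd diffs: -4, -10, -16.
3rd diffs: -6, -6 (constant).
Newton forward-difference form: h_i = 10 + 8·C(i-1,1) + (-4)·C(i-1,2) + (-6)·C(i-1,3).
Continuing: …, -50, -122, -228, -374, …, h_{15} = -2426.
Summing i = 1..15 (15 terms) gives -9020.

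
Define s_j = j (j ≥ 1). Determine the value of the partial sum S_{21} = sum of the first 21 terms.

231

Over j = 1..21: Σj = 231.
Total = (1)·231 = 231.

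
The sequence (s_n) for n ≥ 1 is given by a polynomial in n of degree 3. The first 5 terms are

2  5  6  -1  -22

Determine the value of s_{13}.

1st diffs: 3, 1, -7, -21.
2nd diffs: -2, -8, -14.
3rd diffs: -6, -6 (constant).
Newton forward-difference form: s_n = 2 + 3·C(n-1,1) + (-2)·C(n-1,2) + (-6)·C(n-1,3).
At n = 13: n-1 = 12, so s_{13} = 2 + 36 - 132 - 1320 = -1414.

-1414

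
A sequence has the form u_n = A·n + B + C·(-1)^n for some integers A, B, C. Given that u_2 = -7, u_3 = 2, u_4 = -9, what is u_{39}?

-34

At n = 2, 3, 4: 2A + B + C = -7; 3A + B - C = 2; 4A + B + C = -9.
Subtracting the first from the second: A - 2C = 9.
Subtracting the second from the third: A + 2C = -11.
Solving: C = -5, A = -1, then B = 0.
Therefore u_{39} = -39 + 0 + (-5)·(-1) = -34.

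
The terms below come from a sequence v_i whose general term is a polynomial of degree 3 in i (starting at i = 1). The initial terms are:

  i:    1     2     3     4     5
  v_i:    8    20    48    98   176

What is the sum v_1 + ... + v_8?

1716

1st diffs: 12, 28, 50, 78.
2nd diffs: 16, 22, 28.
3rd diffs: 6, 6 (constant).
So v_i = i^3 + 2i^2 - i + 6.
Continuing: 288, 440, 638.
Summing i = 1..8 (8 terms) gives 1716.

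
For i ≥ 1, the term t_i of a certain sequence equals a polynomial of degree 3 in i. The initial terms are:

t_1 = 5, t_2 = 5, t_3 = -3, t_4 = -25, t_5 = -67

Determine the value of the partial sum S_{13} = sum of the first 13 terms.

-6513

1st diffs: 0, -8, -22, -42.
2nd diffs: -8, -14, -20.
3rd diffs: -6, -6 (constant).
Newton forward-difference form: t_i = 5 + (-8)·C(i-1,2) + (-6)·C(i-1,3).
Continuing: …, -135, -235, -373, -555, …, t_{13} = -1843.
Summing i = 1..13 (13 terms) gives -6513.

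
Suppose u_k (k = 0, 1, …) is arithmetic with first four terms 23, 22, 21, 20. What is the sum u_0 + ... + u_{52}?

-159

Common difference d = -1.
u_k = 23 + (k - 0)·(-1).
u_{52} = -29; S = 53·(23 + (-29))/2 = -159.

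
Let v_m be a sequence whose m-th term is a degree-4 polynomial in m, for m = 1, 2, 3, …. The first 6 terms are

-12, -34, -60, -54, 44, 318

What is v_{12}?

1st diffs: -22, -26, 6, 98, 274.
2nd diffs: -4, 32, 92, 176.
3rd diffs: 36, 60, 84.
4th diffs: 24, 24 (constant).
Newton forward-difference form: v_m = -12 + (-22)·C(m-1,1) + (-4)·C(m-1,2) + 36·C(m-1,3) + 24·C(m-1,4).
At m = 12: m-1 = 11, so v_{12} = -12 - 242 - 220 + 5940 + 7920 = 13386.

13386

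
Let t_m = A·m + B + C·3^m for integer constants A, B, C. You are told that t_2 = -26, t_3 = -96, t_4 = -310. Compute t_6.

Plug in m = 2, 3, 4: 2A + B + 9C = -26; 3A + B + 27C = -96; 4A + B + 81C = -310.
Subtracting the first from the second: A + 18C = -70.
Subtracting the second from the third: A + 54C = -214.
Solving: C = -4, A = 2, then B = 6.
Therefore t_6 = 12 + 6 + (-4)·729 = -2898.

-2898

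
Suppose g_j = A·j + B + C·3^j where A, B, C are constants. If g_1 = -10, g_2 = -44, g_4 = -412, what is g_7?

-10954

Plug in j = 1, 2, 4: A + B + 3C = -10; 2A + B + 9C = -44; 4A + B + 81C = -412.
Subtracting the first from the second: A + 6C = -34.
Subtracting the second from the third: 2A + 72C = -368.
Solving: C = -5, A = -4, then B = 9.
So g_j = -4·j + 9 + (-5)·3^j; at j=7 this is -10954.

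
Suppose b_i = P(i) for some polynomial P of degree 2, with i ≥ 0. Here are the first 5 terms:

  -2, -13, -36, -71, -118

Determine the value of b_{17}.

-1821

1st diffs: -11, -23, -35, -47.
2nd diffs: -12, -12, -12 (constant).
Newton forward-difference form: b_i = -2 + (-11)·C(i,1) + (-12)·C(i,2).
At i = 17: i = 17, so b_{17} = -2 - 187 - 1632 = -1821.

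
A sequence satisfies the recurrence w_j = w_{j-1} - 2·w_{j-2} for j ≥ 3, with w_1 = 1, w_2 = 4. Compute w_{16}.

Applying the relation repeatedly:
w_3 = 2;  w_4 = -6;  w_5 = -10;  …;  w_{13} = 134;  w_{14} = -94;  w_{15} = -362;  w_{16} = -174.

-174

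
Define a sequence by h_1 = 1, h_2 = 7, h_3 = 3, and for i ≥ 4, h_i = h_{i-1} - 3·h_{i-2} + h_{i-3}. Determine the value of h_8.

h_4 = -17;  h_5 = -19;  h_6 = 35;  h_7 = 75;  h_8 = -49.

-49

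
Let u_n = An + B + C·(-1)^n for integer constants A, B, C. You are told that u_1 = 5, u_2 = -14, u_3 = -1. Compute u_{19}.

The three given values yield: A + B - C = 5; 2A + B + C = -14; 3A + B - C = -1.
Subtracting the first from the second: A + 2C = -19.
Subtracting the second from the third: A - 2C = 13.
Solving: C = -8, A = -3, then B = 0.
Therefore u_{19} = -57 + 0 + (-8)·(-1) = -49.

-49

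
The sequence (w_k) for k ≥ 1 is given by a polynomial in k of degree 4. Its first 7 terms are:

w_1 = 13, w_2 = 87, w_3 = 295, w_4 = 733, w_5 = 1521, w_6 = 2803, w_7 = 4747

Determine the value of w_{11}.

1st diffs: 74, 208, 438, 788, 1282, 1944.
2nd diffs: 134, 230, 350, 494, 662.
3rd diffs: 96, 120, 144, 168.
4th diffs: 24, 24, 24 (constant).
So w_k = k^4 + 6k^3 + 6k^2 - k + 1.
Evaluating at k = 11 gives w_{11} = 23343.

23343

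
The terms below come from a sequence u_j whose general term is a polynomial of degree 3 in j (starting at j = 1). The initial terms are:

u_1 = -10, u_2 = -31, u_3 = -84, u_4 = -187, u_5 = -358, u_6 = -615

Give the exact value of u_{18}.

-16959

1st diffs: -21, -53, -103, -171, -257.
2nd diffs: -32, -50, -68, -86.
3rd diffs: -18, -18, -18 (constant).
So u_j = -3j^3 + 2j^2 - 6j - 3.
Evaluating at j = 18 gives u_{18} = -16959.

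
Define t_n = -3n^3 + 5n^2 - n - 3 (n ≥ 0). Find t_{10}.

t_{10} = -3·10^3 + 5·10^2 - 1·10 - 3 = -2513.

-2513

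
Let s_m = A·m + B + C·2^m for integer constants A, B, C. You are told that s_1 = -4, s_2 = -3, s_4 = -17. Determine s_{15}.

Write the equations: A + B + 2C = -4; 2A + B + 4C = -3; 4A + B + 16C = -17.
Subtracting the first from the second: A + 2C = 1.
Subtracting the second from the third: 2A + 12C = -14.
Solving: C = -2, A = 5, then B = -5.
Therefore s_{15} = 75 + (-5) + (-2)·32768 = -65466.

-65466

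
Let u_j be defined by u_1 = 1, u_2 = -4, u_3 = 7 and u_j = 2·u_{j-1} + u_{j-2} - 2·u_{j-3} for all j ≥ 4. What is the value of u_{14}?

16376

Compute successive terms:
u_4 = 8, u_5 = 31, u_6 = 56, …, u_{11} = 2047, u_{12} = 4088, u_{13} = 8191, u_{14} = 16376.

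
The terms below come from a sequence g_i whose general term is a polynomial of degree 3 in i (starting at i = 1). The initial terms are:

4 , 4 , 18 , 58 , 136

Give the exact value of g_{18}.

1st diffs: 0, 14, 40, 78.
2nd diffs: 14, 26, 38.
3rd diffs: 12, 12 (constant).
Newton forward-difference form: g_i = 4 + 14·C(i-1,2) + 12·C(i-1,3).
At i = 18: i-1 = 17, so g_{18} = 4 + 1904 + 8160 = 10068.

10068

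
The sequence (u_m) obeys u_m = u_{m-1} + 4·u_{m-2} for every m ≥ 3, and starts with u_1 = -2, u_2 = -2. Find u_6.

-130

Iterate the recurrence:
u_3 = -10  u_4 = -18  u_5 = -58  u_6 = -130.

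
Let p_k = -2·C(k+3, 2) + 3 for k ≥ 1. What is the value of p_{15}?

C(18, 2) = 153, so p_{15} = -303.

-303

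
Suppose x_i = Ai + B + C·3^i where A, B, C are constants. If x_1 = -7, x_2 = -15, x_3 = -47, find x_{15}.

-28697759

Write the equations: A + B + 3C = -7; 2A + B + 9C = -15; 3A + B + 27C = -47.
Subtracting the first from the second: A + 6C = -8.
Subtracting the second from the third: A + 18C = -32.
Solving: C = -2, A = 4, then B = -5.
So x_i = 4·i + (-5) + (-2)·3^i; at i=15 this is -28697759.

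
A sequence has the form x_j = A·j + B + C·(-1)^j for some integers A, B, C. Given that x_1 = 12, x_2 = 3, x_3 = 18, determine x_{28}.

81

At j = 1, 2, 3: A + B - C = 12; 2A + B + C = 3; 3A + B - C = 18.
Subtracting the first from the second: A + 2C = -9.
Subtracting the second from the third: A - 2C = 15.
Solving: C = -6, A = 3, then B = 3.
Hence x_{28} = 3·28 + 3 + (-6)·1 = 81.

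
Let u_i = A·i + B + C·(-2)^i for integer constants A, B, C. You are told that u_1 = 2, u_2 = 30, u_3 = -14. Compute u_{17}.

At i = 1, 2, 3: A + B - 2C = 2; 2A + B + 4C = 30; 3A + B - 8C = -14.
Subtracting the first from the second: A + 6C = 28.
Subtracting the second from the third: A - 12C = -44.
Solving: C = 4, A = 4, then B = 6.
Therefore u_{17} = 68 + 6 + 4·(-131072) = -524214.

-524214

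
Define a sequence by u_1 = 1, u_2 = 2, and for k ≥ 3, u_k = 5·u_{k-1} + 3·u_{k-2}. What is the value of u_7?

Applying the relation repeatedly:
u_3 = 13  u_4 = 71  u_5 = 394  u_6 = 2183  u_7 = 12097.

12097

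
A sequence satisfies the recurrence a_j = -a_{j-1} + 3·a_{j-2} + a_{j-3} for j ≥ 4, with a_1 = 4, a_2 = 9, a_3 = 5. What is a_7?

-65

Iterate the recurrence:
a_4 = 26;  a_5 = -2;  a_6 = 85;  a_7 = -65.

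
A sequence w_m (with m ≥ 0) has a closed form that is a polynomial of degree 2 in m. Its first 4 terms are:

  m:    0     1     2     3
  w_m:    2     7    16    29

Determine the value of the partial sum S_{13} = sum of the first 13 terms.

1560

1st diffs: 5, 9, 13.
2nd diffs: 4, 4 (constant).
So w_m = 2m^2 + 3m + 2.
Continuing: …, 46, 67, 92, 121, …, w_{12} = 326.
Summing m = 0..12 (13 terms) gives 1560.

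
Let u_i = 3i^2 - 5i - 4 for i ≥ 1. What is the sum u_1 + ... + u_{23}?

11500

Over i = 1..23: Σi = 276, Σi² = 4324.
Total = (3)·4324 + (-5)·276 + (-4)·23 = 11500.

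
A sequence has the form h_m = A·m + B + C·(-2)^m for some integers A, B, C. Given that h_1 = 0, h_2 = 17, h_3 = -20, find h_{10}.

3069

At m = 1, 2, 3: A + B - 2C = 0; 2A + B + 4C = 17; 3A + B - 8C = -20.
Subtracting the first from the second: A + 6C = 17.
Subtracting the second from the third: A - 12C = -37.
Solving: C = 3, A = -1, then B = 7.
Therefore h_{10} = -10 + 7 + 3·1024 = 3069.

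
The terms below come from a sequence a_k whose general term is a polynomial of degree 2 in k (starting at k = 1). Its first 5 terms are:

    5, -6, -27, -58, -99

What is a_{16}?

-1210

1st diffs: -11, -21, -31, -41.
2nd diffs: -10, -10, -10 (constant).
Newton forward-difference form: a_k = 5 + (-11)·C(k-1,1) + (-10)·C(k-1,2).
At k = 16: k-1 = 15, so a_{16} = 5 - 165 - 1050 = -1210.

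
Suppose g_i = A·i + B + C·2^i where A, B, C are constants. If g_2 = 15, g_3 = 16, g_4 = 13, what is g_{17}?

The three given values yield: 2A + B + 4C = 15; 3A + B + 8C = 16; 4A + B + 16C = 13.
Subtracting the first from the second: A + 4C = 1.
Subtracting the second from the third: A + 8C = -3.
Solving: C = -1, A = 5, then B = 9.
So g_i = 5·i + 9 + (-1)·2^i; at i=17 this is -130978.

-130978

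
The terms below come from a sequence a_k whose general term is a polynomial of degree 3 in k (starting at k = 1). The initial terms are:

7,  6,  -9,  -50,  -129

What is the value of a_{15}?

-5649

1st diffs: -1, -15, -41, -79.
2nd diffs: -14, -26, -38.
3rd diffs: -12, -12 (constant).
Newton forward-difference form: a_k = 7 + (-1)·C(k-1,1) + (-14)·C(k-1,2) + (-12)·C(k-1,3).
At k = 15: k-1 = 14, so a_{15} = 7 - 14 - 1274 - 4368 = -5649.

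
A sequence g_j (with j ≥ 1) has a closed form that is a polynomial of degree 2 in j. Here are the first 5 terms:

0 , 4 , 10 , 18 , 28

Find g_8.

70

1st diffs: 4, 6, 8, 10.
2nd diffs: 2, 2, 2 (constant).
So g_j = j^2 + j - 2.
Evaluating at j = 8 gives g_8 = 70.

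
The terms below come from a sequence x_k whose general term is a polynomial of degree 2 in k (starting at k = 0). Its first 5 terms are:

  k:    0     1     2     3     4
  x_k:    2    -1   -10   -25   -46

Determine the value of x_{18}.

1st diffs: -3, -9, -15, -21.
2nd diffs: -6, -6, -6 (constant).
So x_k = -3k^2 + 2.
Evaluating at k = 18 gives x_{18} = -970.

-970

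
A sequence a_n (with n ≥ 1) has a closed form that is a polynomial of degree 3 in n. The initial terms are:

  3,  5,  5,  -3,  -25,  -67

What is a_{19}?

-5163

1st diffs: 2, 0, -8, -22, -42.
2nd diffs: -2, -8, -14, -20.
3rd diffs: -6, -6, -6 (constant).
Newton forward-difference form: a_n = 3 + 2·C(n-1,1) + (-2)·C(n-1,2) + (-6)·C(n-1,3).
At n = 19: n-1 = 18, so a_{19} = 3 + 36 - 306 - 4896 = -5163.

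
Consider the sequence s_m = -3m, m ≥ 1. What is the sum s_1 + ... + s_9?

Over m = 1..9: Σm = 45.
Total = (-3)·45 = -135.

-135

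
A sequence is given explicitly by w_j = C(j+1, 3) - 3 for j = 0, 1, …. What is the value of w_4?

7

C(5, 3) = 10, so w_4 = 7.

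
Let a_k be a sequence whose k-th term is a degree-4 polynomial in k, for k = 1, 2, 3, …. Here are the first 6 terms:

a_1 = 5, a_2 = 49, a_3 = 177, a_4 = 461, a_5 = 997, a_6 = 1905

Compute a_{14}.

44881

1st diffs: 44, 128, 284, 536, 908.
2nd diffs: 84, 156, 252, 372.
3rd diffs: 72, 96, 120.
4th diffs: 24, 24 (constant).
So a_k = k^4 + 2k^3 + 5k^2 - 3.
Evaluating at k = 14 gives a_{14} = 44881.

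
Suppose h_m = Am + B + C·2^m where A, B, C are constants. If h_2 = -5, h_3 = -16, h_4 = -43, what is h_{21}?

-8388502

The three given values yield: 2A + B + 4C = -5; 3A + B + 8C = -16; 4A + B + 16C = -43.
Subtracting the first from the second: A + 4C = -11.
Subtracting the second from the third: A + 8C = -27.
Solving: C = -4, A = 5, then B = 1.
Therefore h_{21} = 105 + 1 + (-4)·2097152 = -8388502.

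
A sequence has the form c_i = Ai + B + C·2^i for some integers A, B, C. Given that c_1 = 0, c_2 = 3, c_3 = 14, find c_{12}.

At i = 1, 2, 3: A + B + 2C = 0; 2A + B + 4C = 3; 3A + B + 8C = 14.
Subtracting the first from the second: A + 2C = 3.
Subtracting the second from the third: A + 4C = 11.
Solving: C = 4, A = -5, then B = -3.
Hence c_{12} = -5·12 + (-3) + 4·4096 = 16321.

16321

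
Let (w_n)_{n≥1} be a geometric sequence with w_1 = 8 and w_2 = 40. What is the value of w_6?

Common ratio r = 5.
w_n = 8·5^(n-1).
w_6 = 8·5^5 = 25000.

25000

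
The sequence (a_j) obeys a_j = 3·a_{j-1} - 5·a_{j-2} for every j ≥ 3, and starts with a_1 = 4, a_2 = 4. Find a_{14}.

23044

Step forward from the initial values:
a_3 = -8; a_4 = -44; a_5 = -92; …; a_{11} = -9308; a_{12} = -29144; a_{13} = -40892; a_{14} = 23044.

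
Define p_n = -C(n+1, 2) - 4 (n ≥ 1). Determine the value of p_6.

C(7, 2) = 21, so p_6 = -25.

-25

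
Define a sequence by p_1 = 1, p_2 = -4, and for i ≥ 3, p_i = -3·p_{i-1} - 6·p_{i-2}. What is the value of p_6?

126

Iterate the recurrence:
p_3 = 6;  p_4 = 6;  p_5 = -54;  p_6 = 126.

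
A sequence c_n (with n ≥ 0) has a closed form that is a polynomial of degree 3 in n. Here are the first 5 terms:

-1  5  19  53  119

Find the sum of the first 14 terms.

1st diffs: 6, 14, 34, 66.
2nd diffs: 8, 20, 32.
3rd diffs: 12, 12 (constant).
Newton forward-difference form: c_n = -1 + 6·C(n,1) + 8·C(n,2) + 12·C(n,3).
Continuing: …, 229, 395, 629, 943, …, c_{13} = 4133.
Summing n = 0..13 (14 terms) gives 15456.

15456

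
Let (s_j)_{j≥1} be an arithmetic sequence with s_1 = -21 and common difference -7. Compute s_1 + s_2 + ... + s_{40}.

s_j = -21 + (j - 1)·(-7).
s_{40} = -294; S = 40·(-21 + (-294))/2 = -6300.

-6300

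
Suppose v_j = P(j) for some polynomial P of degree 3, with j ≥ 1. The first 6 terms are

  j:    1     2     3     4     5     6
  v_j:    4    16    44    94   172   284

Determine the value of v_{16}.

1st diffs: 12, 28, 50, 78, 112.
2nd diffs: 16, 22, 28, 34.
3rd diffs: 6, 6, 6 (constant).
Newton forward-difference form: v_j = 4 + 12·C(j-1,1) + 16·C(j-1,2) + 6·C(j-1,3).
At j = 16: j-1 = 15, so v_{16} = 4 + 180 + 1680 + 2730 = 4594.

4594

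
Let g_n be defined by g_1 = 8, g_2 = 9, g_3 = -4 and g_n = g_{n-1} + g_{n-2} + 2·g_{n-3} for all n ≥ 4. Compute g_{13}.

Applying the relation repeatedly:
g_4 = 21;  g_5 = 35;  g_6 = 48;  g_7 = 125;  g_8 = 243;  g_9 = 464;  g_{10} = 957;  g_{11} = 1907;  g_{12} = 3792;  g_{13} = 7613.

7613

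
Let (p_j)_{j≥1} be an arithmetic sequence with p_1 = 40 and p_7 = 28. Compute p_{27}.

Common difference d = (28 - 40) / (7 - 1) = -2.
p_j = 40 + (j - 1)·(-2).
p_{27} = 40 + 26·(-2) = -12.

-12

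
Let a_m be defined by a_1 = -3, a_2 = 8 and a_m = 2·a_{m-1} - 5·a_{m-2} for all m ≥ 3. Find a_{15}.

318011

a_3 = 31, a_4 = 22, a_5 = -111, …, a_{12} = -33938, a_{13} = 21369, a_{14} = 212428, a_{15} = 318011.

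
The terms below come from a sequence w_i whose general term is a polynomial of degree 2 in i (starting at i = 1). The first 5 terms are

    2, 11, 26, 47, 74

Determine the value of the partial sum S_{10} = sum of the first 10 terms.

1145

1st diffs: 9, 15, 21, 27.
2nd diffs: 6, 6, 6 (constant).
So w_i = 3i^2 - 1.
Continuing: …, 107, 146, 191, 242, …, w_{10} = 299.
Summing i = 1..10 (10 terms) gives 1145.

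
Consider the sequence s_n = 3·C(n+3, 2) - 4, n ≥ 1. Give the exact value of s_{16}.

509

C(19, 2) = 171, so s_{16} = 509.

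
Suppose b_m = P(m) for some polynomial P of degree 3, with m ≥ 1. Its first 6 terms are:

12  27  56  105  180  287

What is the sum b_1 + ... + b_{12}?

1st diffs: 15, 29, 49, 75, 107.
2nd diffs: 14, 20, 26, 32.
3rd diffs: 6, 6, 6 (constant).
Newton forward-difference form: b_m = 12 + 15·C(m-1,1) + 14·C(m-1,2) + 6·C(m-1,3).
Continuing: …, 432, 621, 860, 1155, …, b_{12} = 1937.
Summing m = 1..12 (12 terms) gives 7184.

7184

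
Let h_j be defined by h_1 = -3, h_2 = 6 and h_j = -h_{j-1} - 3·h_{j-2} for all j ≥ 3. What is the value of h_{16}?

14019

Iterate the recurrence:
h_3 = 3, h_4 = -21, h_5 = 12, …, h_{13} = 1317, h_{14} = -5034, h_{15} = 1083, h_{16} = 14019.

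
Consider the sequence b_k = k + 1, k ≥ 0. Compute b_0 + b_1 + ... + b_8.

Over k = 0..8: Σk = 36.
Total = (1)·36 + (1)·9 = 45.

45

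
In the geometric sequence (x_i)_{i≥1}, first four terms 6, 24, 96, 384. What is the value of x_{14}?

402653184

Common ratio r = 4.
x_i = 6·4^(i-1).
x_{14} = 6·4^13 = 402653184.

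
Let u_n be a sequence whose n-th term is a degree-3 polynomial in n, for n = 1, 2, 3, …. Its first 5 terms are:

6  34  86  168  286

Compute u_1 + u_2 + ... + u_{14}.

1st diffs: 28, 52, 82, 118.
2nd diffs: 24, 30, 36.
3rd diffs: 6, 6 (constant).
Newton forward-difference form: u_n = 6 + 28·C(n-1,1) + 24·C(n-1,2) + 6·C(n-1,3).
Continuing: …, 446, 654, 916, 1238, …, u_{14} = 3958.
Summing n = 1..14 (14 terms) gives 17374.

17374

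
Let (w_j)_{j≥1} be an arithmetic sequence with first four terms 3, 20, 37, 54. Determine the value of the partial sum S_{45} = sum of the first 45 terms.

Common difference d = 17.
w_j = 3 + (j - 1)·17.
w_{45} = 751; S = 45·(3 + 751)/2 = 16965.

16965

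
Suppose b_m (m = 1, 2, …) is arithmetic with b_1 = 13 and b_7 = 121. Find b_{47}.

Common difference d = (121 - 13) / (7 - 1) = 18.
b_m = 13 + (m - 1)·18.
b_{47} = 13 + 46·18 = 841.

841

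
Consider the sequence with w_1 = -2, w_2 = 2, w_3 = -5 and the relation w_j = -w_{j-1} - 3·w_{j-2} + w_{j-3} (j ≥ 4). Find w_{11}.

Applying the relation repeatedly:
w_4 = -3;  w_5 = 20;  w_6 = -16;  w_7 = -47;  w_8 = 115;  w_9 = 10;  w_{10} = -402;  w_{11} = 487.

487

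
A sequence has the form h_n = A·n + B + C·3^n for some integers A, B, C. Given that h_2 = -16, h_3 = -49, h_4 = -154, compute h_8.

-13102

Write the equations: 2A + B + 9C = -16; 3A + B + 27C = -49; 4A + B + 81C = -154.
Subtracting the first from the second: A + 18C = -33.
Subtracting the second from the third: A + 54C = -105.
Solving: C = -2, A = 3, then B = -4.
Hence h_8 = 3·8 + (-4) + (-2)·6561 = -13102.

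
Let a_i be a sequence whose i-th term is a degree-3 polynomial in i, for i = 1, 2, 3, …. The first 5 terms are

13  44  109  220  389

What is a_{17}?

11309

1st diffs: 31, 65, 111, 169.
2nd diffs: 34, 46, 58.
3rd diffs: 12, 12 (constant).
Newton forward-difference form: a_i = 13 + 31·C(i-1,1) + 34·C(i-1,2) + 12·C(i-1,3).
At i = 17: i-1 = 16, so a_{17} = 13 + 496 + 4080 + 6720 = 11309.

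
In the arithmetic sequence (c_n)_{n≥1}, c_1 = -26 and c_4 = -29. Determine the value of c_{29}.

Common difference d = (-29 - (-26)) / (4 - 1) = -1.
c_n = -26 + (n - 1)·(-1).
c_{29} = -26 + 28·(-1) = -54.

-54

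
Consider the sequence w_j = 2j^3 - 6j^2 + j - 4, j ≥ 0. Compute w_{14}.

w_{14} = 2·14^3 - 6·14^2 + 1·14 - 4 = 4322.

4322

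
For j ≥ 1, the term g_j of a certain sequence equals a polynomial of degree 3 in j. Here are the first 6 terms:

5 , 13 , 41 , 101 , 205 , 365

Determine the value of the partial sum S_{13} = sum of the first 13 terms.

14989

1st diffs: 8, 28, 60, 104, 160.
2nd diffs: 20, 32, 44, 56.
3rd diffs: 12, 12, 12 (constant).
Newton forward-difference form: g_j = 5 + 8·C(j-1,1) + 20·C(j-1,2) + 12·C(j-1,3).
Continuing: …, 593, 901, 1301, 1805, …, g_{13} = 4061.
Summing j = 1..13 (13 terms) gives 14989.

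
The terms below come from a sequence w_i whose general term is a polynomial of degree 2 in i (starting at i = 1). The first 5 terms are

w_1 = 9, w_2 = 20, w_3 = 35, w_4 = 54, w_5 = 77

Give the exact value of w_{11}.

299

1st diffs: 11, 15, 19, 23.
2nd diffs: 4, 4, 4 (constant).
Newton forward-difference form: w_i = 9 + 11·C(i-1,1) + 4·C(i-1,2).
At i = 11: i-1 = 10, so w_{11} = 9 + 110 + 180 = 299.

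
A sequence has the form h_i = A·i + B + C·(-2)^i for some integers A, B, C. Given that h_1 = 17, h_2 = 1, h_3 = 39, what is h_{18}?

Plug in i = 1, 2, 3: A + B - 2C = 17; 2A + B + 4C = 1; 3A + B - 8C = 39.
Subtracting the first from the second: A + 6C = -16.
Subtracting the second from the third: A - 12C = 38.
Solving: C = -3, A = 2, then B = 9.
Hence h_{18} = 2·18 + 9 + (-3)·262144 = -786387.

-786387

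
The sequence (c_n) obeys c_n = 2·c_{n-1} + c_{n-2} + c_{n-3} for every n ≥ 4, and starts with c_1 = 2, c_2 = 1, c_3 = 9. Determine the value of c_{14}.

236905

Step forward from the initial values:
c_4 = 21, c_5 = 52, c_6 = 134, …, c_{11} = 14341, c_{12} = 36524, c_{13} = 93020, c_{14} = 236905.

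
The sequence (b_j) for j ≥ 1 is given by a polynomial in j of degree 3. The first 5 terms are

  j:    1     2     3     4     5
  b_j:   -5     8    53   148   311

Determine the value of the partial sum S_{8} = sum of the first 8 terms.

1st diffs: 13, 45, 95, 163.
2nd diffs: 32, 50, 68.
3rd diffs: 18, 18 (constant).
Newton forward-difference form: b_j = -5 + 13·C(j-1,1) + 32·C(j-1,2) + 18·C(j-1,3).
Continuing: 560, 913, 1388.
Summing j = 1..8 (8 terms) gives 3376.

3376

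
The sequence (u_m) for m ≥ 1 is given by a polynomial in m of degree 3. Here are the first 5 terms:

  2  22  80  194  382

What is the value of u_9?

1st diffs: 20, 58, 114, 188.
2nd diffs: 38, 56, 74.
3rd diffs: 18, 18 (constant).
Newton forward-difference form: u_m = 2 + 20·C(m-1,1) + 38·C(m-1,2) + 18·C(m-1,3).
At m = 9: m-1 = 8, so u_9 = 2 + 160 + 1064 + 1008 = 2234.

2234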